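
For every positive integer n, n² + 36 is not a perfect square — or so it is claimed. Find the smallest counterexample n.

The first 7 eligible values, up to n = 7, all satisfy the conclusion.
n = 8: 8² + 36 = 100 = 10², a perfect square.

n = 8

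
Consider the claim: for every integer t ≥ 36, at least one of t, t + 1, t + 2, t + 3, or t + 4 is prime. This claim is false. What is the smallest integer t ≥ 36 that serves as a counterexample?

Check each integer t ≥ 36 in order until t, t + 1, t + 2, t + 3, t + 4 are all composite.
The first 12 eligible values, up to t = 47, all satisfy the conclusion.
t = 48: 48 = 2 × 24; 49 = 7 × 7; 50 = 2 × 25; 51 = 3 × 17; 52 = 2 × 26 — all composite.

t = 48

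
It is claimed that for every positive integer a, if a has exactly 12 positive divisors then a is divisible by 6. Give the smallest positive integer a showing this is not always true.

a = 140

Check each positive integer a in order until a has exactly 12 positive divisors but a is not divisible by 6.
The first 8 eligible values, up to a = 132, all satisfy the conclusion.
a = 140: τ(140) = 12; 140 mod 6 = 2.
Thus a = 140 disproves the claim, and no smaller a works.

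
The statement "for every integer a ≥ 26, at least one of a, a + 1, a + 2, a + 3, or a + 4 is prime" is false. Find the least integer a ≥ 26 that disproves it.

Check each integer a ≥ 26 in order until a, a + 1, a + 2, a + 3, a + 4 are all composite.
For a = 26, 27, 28, 29, 30, 31 the conclusion holds.
a = 32: 32 = 2 × 16; 33 = 3 × 11; 34 = 2 × 17; 35 = 5 × 7; 36 = 2 × 18 — all composite.

a = 32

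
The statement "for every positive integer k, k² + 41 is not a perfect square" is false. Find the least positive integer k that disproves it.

We need the least positive integer k for which k² + 41 is a perfect square.
For k = 1, 2, 3, 4, …, 17, 18, 19 the conclusion holds.
k = 20: 20² + 41 = 441 = 21², a perfect square.

k = 20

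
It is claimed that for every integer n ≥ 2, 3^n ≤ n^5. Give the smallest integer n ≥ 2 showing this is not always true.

For n = 2, 3, 4, 5, 6, 7, 8, 9, 10 the conclusion holds.
n = 11: 3^n = 177147 and n^5 = 161051, so 177147 > 161051.
So n = 11 is the smallest counterexample.

n = 11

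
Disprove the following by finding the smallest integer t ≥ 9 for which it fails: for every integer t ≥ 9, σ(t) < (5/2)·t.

t = 24

For t = 9, 10, 11, 12, …, 21, 22, 23 the conclusion holds.
t = 24: σ(24) = 60; 60 ≥ 60.
Thus t = 24 disproves the claim, and no smaller t works.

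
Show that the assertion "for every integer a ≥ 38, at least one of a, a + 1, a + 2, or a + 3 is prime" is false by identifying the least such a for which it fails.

a = 48

A counterexample is any integer a ≥ 38 such that a, a + 1, a + 2, a + 3 are all composite; we check each in order.
For a = 38, 39, 40, 41, 42, 43, 44, 45, 46, 47 the conclusion holds.
a = 48: 48 = 2 × 24; 49 = 7 × 7; 50 = 2 × 25; 51 = 3 × 17 — all composite.
Thus a = 48 disproves the claim, and no smaller a works.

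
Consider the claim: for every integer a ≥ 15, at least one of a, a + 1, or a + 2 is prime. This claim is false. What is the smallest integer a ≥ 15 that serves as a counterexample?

a = 20

The first 5 eligible values, up to a = 19, all satisfy the conclusion.
a = 20: 20 = 2 × 10; 21 = 3 × 7; 22 = 2 × 11 — all composite.
Thus a = 20 disproves the claim, and no smaller a works.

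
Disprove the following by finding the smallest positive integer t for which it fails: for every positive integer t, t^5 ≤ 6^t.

t = 1: t^5 = 1 and 6^t = 6, so 1 ≤ 6.
t = 2: t^5 = 32 and 6^t = 36, so 32 ≤ 36.
t = 3: t^5 = 243 and 6^t = 216, so 243 > 216.
Hence t = 3 is a counterexample.

t = 3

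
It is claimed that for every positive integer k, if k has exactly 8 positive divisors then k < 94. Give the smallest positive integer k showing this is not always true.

For k = 24, 30, 40, 42, 54, 56, 66, 70, 78, 88 the conclusion holds.
k = 102: τ(102) = 8; 102 ≥ 94.

k = 102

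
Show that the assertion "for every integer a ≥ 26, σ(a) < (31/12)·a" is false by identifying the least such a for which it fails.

We need the least integer a ≥ 26 for which the claim fails.
The first 22 eligible values, up to a = 47, all satisfy the conclusion.
a = 48: σ(48) = 124; 124 ≥ 124.

a = 48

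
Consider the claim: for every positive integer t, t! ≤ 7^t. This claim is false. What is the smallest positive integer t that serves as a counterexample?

A counterexample is any positive integer t such that t! > 7^t; we check each in order.
The first 16 eligible values, up to t = 16, all satisfy the conclusion.
t = 17: t! = 355687428096000 and 7^t = 232630513987207, so 355687428096000 > 232630513987207.
Thus t = 17 disproves the claim, and no smaller t works.

t = 17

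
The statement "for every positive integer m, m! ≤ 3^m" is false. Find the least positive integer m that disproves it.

m = 7

A counterexample is any positive integer m such that m! > 3^m; we check each in order.
For m = 1, 2, 3, 4, 5, 6 the conclusion holds.
m = 7: m! = 5040 and 3^m = 2187, so 5040 > 2187.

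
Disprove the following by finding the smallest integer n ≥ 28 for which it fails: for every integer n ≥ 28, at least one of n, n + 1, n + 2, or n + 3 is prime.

We need the least integer n ≥ 28 for which n, n + 1, n + 2, n + 3 are all composite.
n = 28: 29 is prime.
n = 29: 29 is prime.
n = 30: 31 is prime.
n = 31: 31 is prime.
n = 32: 32 = 2 × 16; 33 = 3 × 11; 34 = 2 × 17; 35 = 5 × 7 — all composite.
So n = 32 is the smallest counterexample.

n = 32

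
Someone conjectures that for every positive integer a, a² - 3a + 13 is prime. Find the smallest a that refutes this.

Check each positive integer a in order until a² - 3a + 13 is not prime.
For a = 1, 2, 3, 4, …, 9, 10, 11 the conclusion holds.
a = 12: a² - 3a + 13 = 121 = 11 × 11, composite.
Hence a = 12 is a counterexample.

a = 12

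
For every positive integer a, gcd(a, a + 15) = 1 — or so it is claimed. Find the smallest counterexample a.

For a = 1, 2 the conclusion holds.
a = 3: gcd(3, 18) = 3.

a = 3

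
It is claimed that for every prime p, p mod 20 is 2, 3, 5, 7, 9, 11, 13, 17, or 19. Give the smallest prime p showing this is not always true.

p = 41

Check each prime p in order until the claim fails.
For p = 2, 3, 5, 7, …, 29, 31, 37 the conclusion holds.
p = 41: 41 mod 20 = 1 — not in {2, 3, 5, 7, 9, 11, 13, 17, 19}.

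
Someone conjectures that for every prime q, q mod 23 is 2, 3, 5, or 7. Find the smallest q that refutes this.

q = 11

For q = 2, 3, 5, 7 the conclusion holds.
q = 11: 11 mod 23 = 11 — not in {2, 3, 5, 7}.
Hence q = 11 is a counterexample.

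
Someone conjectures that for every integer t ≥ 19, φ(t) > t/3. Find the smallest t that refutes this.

t = 24

The first 5 eligible values, up to t = 23, all satisfy the conclusion.
t = 24: φ(24) = 8 and 24/3 = 8, so φ(24) ≤ 24/3.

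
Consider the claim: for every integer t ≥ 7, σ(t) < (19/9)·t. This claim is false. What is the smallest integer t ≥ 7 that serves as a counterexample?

For t = 7, 8, 9, 10, 11 the conclusion holds.
t = 12: σ(12) = 28; 28 ≥ 76/3.
Thus t = 12 disproves the claim, and no smaller t works.

t = 12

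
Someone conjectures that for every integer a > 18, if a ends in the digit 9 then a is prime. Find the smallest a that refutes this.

a = 19: 19 ends in 9 and is prime.
a = 29: 29 ends in 9 and is prime.
a = 39: 39 ends in 9; 39 = 3 × 13, composite.
Thus a = 39 disproves the claim, and no smaller a works.

a = 39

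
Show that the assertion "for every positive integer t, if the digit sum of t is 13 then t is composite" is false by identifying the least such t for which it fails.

t = 49: digit sum 13; 49 is composite.
t = 58: digit sum 13; 58 is composite.
t = 67: digit sum 13; 67 is prime, not composite.

t = 67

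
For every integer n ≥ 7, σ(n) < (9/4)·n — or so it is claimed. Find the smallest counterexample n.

n = 12

We need the least integer n ≥ 7 for which the claim fails.
For n = 7, 8, 9, 10, 11 the conclusion holds.
n = 12: σ(12) = 28; 28 ≥ 27.
Hence n = 12 is a counterexample.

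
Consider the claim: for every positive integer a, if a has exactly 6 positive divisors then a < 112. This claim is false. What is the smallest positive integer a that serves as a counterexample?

Check each positive integer a in order until a has exactly 6 positive divisors but the claim fails.
For a = 12, 18, 20, 28, …, 92, 98, 99 the conclusion holds.
a = 116: τ(116) = 6; 116 ≥ 112.

a = 116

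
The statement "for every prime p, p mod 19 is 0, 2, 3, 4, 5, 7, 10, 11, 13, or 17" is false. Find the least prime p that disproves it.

A counterexample is any prime p such that the claim fails; we check each in order.
The first 10 eligible values, up to p = 29, all satisfy the conclusion.
p = 31: 31 mod 19 = 12 — not in {0, 2, 3, 4, 5, 7, 10, 11, 13, 17}.
So p = 31 is the smallest counterexample.

p = 31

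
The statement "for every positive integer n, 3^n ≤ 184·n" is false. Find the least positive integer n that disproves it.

n = 7

Check each positive integer n in order until 3^n > 184·n.
The first 6 eligible values, up to n = 6, all satisfy the conclusion.
n = 7: 3^n = 2187 and 184·n = 1288, so 2187 > 1288.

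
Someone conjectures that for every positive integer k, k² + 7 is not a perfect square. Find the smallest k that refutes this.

k = 3

Check each positive integer k in order until k² + 7 is a perfect square.
k = 1: 1² + 7 = 8, not a perfect square.
k = 2: 2² + 7 = 11, not a perfect square.
k = 3: 3² + 7 = 16 = 4², a perfect square.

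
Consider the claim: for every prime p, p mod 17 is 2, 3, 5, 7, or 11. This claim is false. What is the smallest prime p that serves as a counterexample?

Check each prime p in order until the claim fails.
For p = 2, 3, 5, 7, 11 the conclusion holds.
p = 13: 13 mod 17 = 13 — not in {2, 3, 5, 7, 11}.

p = 13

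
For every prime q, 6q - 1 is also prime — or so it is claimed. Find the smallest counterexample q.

q = 11

A counterexample is any prime q such that 6q - 1 is not prime; we check each in order.
The first 4 eligible values, up to q = 7, all satisfy the conclusion.
q = 11: 6q - 1 = 65 = 5 × 13, not prime.
Hence q = 11 is a counterexample.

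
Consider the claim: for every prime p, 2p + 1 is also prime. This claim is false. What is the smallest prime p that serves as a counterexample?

p = 7

A counterexample is any prime p such that 2p + 1 is not prime; we check each in order.
p = 2: 2p + 1 = 5, prime.
p = 3: 2p + 1 = 7, prime.
p = 5: 2p + 1 = 11, prime.
p = 7: 2p + 1 = 15 = 3 × 5, not prime.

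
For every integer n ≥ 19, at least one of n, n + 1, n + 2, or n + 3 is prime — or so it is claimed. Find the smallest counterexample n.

n = 24

A counterexample is any integer n ≥ 19 such that n, n + 1, n + 2, n + 3 are all composite; we check each in order.
The first 5 eligible values, up to n = 23, all satisfy the conclusion.
n = 24: 24 = 2 × 12; 25 = 5 × 5; 26 = 2 × 13; 27 = 3 × 9 — all composite.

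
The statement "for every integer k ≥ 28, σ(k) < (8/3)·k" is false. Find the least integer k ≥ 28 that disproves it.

k = 60

We need the least integer k ≥ 28 for which the claim fails.
For k = 28, 29, 30, 31, …, 57, 58, 59 the conclusion holds.
k = 60: σ(60) = 168; 168 ≥ 160.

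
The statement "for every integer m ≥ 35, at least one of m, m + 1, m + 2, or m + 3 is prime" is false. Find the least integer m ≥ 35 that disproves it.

Check each integer m ≥ 35 in order until m, m + 1, m + 2, m + 3 are all composite.
For m = 35, 36, 37, 38, …, 45, 46, 47 the conclusion holds.
m = 48: 48 = 2 × 24; 49 = 7 × 7; 50 = 2 × 25; 51 = 3 × 17 — all composite.

m = 48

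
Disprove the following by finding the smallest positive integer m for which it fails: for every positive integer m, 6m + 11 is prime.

m = 4

We need the least positive integer m for which 6m + 11 is not prime.
m = 1: 6m + 11 = 17, prime.
m = 2: 6m + 11 = 23, prime.
m = 3: 6m + 11 = 29, prime.
m = 4: 6m + 11 = 35 = 5 × 7, composite.
So m = 4 is the smallest counterexample.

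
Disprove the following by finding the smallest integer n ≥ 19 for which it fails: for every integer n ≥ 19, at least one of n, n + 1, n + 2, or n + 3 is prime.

n = 24

The first 5 eligible values, up to n = 23, all satisfy the conclusion.
n = 24: 24 = 2 × 12; 25 = 5 × 5; 26 = 2 × 13; 27 = 3 × 9 — all composite.
Hence n = 24 is a counterexample.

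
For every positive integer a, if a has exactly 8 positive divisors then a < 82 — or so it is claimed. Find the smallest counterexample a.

a = 88

We need the least positive integer a for which a has exactly 8 positive divisors but the claim fails.
For a = 24, 30, 40, 42, 54, 56, 66, 70, 78 the conclusion holds.
a = 88: τ(88) = 8; 88 ≥ 82.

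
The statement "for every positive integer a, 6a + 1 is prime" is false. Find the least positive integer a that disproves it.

a = 4

For a = 1, 2, 3 the conclusion holds.
a = 4: 6a + 1 = 25 = 5 × 5, composite.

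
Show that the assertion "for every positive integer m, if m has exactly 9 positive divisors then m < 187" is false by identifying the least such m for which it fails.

m = 196

We need the least positive integer m for which m has exactly 9 positive divisors but the claim fails.
For m = 36, 100 the conclusion holds.
m = 196: τ(196) = 9; 196 ≥ 187.
Thus m = 196 disproves the claim, and no smaller m works.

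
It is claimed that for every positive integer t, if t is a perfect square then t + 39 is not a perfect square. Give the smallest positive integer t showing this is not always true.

t = 25

A counterexample is any positive integer t such that t is a perfect square but t + 39 is a perfect square; we check each in order.
The first 4 eligible values, up to t = 16, all satisfy the conclusion.
t = 25: 25 = 5² and 25 + 39 = 64 = 8².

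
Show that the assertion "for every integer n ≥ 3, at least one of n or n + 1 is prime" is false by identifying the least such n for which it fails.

n = 8

For n = 3, 4, 5, 6, 7 the conclusion holds.
n = 8: 8 = 2 × 4; 9 = 3 × 3 — both composite.
Hence n = 8 is a counterexample.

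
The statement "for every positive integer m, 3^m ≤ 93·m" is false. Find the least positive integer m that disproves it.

m = 6

A counterexample is any positive integer m such that 3^m > 93·m; we check each in order.
m = 1: 3^m = 3 and 93·m = 93, so 3 ≤ 93.
m = 2: 3^m = 9 and 93·m = 186, so 9 ≤ 186.
m = 3: 3^m = 27 and 93·m = 279, so 27 ≤ 279.
m = 4: 3^m = 81 and 93·m = 372, so 81 ≤ 372.
m = 5: 3^m = 243 and 93·m = 465, so 243 ≤ 465.
m = 6: 3^m = 729 and 93·m = 558, so 729 > 558.
So m = 6 is the smallest counterexample.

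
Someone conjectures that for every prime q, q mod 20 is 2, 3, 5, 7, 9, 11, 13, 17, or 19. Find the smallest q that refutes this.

Check each prime q in order until the claim fails.
The first 12 eligible values, up to q = 37, all satisfy the conclusion.
q = 41: 41 mod 20 = 1 — not in {2, 3, 5, 7, 9, 11, 13, 17, 19}.

q = 41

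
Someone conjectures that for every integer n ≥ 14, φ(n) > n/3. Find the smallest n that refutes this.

n = 18

n = 14: φ(14) = 6 and 14/3 = 14/3, so φ(14) > 14/3.
n = 15: φ(15) = 8 and 15/3 = 5, so φ(15) > 15/3.
n = 16: φ(16) = 8 and 16/3 = 16/3, so φ(16) > 16/3.
n = 17: φ(17) = 16 and 17/3 = 17/3, so φ(17) > 17/3.
n = 18: φ(18) = 6 and 18/3 = 6, so φ(18) ≤ 18/3.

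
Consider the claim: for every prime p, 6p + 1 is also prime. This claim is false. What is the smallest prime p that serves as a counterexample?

p = 19

Check each prime p in order until 6p + 1 is not prime.
The first 7 eligible values, up to p = 17, all satisfy the conclusion.
p = 19: 6p + 1 = 115 = 5 × 23, not prime.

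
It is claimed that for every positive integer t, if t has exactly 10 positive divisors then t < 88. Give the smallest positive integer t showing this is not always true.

A counterexample is any positive integer t such that t has exactly 10 positive divisors but the claim fails; we check each in order.
t = 48: τ(48) = 10; 48 < 88.
t = 80: τ(80) = 10; 80 < 88.
t = 112: τ(112) = 10; 112 ≥ 88.
Hence t = 112 is a counterexample.

t = 112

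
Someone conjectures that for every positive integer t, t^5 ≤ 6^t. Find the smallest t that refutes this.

A counterexample is any positive integer t such that t^5 > 6^t; we check each in order.
t = 1: t^5 = 1 and 6^t = 6, so 1 ≤ 6.
t = 2: t^5 = 32 and 6^t = 36, so 32 ≤ 36.
t = 3: t^5 = 243 and 6^t = 216, so 243 > 216.
Hence t = 3 is a counterexample.

t = 3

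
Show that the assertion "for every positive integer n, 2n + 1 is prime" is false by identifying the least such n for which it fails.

n = 4

n = 1: 2n + 1 = 3, prime.
n = 2: 2n + 1 = 5, prime.
n = 3: 2n + 1 = 7, prime.
n = 4: 2n + 1 = 9 = 3 × 3, composite.
So n = 4 is the smallest counterexample.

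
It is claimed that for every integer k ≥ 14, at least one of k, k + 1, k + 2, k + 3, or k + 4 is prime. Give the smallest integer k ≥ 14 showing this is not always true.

A counterexample is any integer k ≥ 14 such that k, k + 1, k + 2, k + 3, k + 4 are all composite; we check each in order.
The first 10 eligible values, up to k = 23, all satisfy the conclusion.
k = 24: 24 = 2 × 12; 25 = 5 × 5; 26 = 2 × 13; 27 = 3 × 9; 28 = 2 × 14 — all composite.
Hence k = 24 is a counterexample.

k = 24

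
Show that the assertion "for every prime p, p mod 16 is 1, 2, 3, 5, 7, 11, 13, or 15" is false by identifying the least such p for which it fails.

Check each prime p in order until the claim fails.
The first 12 eligible values, up to p = 37, all satisfy the conclusion.
p = 41: 41 mod 16 = 9 — not in {1, 2, 3, 5, 7, 11, 13, 15}.
Hence p = 41 is a counterexample.

p = 41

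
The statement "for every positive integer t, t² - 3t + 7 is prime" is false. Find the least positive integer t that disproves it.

Check each positive integer t in order until t² - 3t + 7 is not prime.
t = 1: t² - 3t + 7 = 5, prime.
t = 2: t² - 3t + 7 = 5, prime.
t = 3: t² - 3t + 7 = 7, prime.
t = 4: t² - 3t + 7 = 11, prime.
t = 5: t² - 3t + 7 = 17, prime.
t = 6: t² - 3t + 7 = 25 = 5 × 5, composite.

t = 6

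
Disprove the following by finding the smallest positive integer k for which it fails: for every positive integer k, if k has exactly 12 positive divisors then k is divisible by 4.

k = 90

We need the least positive integer k for which k has exactly 12 positive divisors but k is not divisible by 4.
For k = 60, 72, 84 the conclusion holds.
k = 90: τ(90) = 12; 90 mod 4 = 2.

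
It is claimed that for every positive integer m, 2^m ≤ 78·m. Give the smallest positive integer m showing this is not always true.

m = 10

A counterexample is any positive integer m such that 2^m > 78·m; we check each in order.
The first 9 eligible values, up to m = 9, all satisfy the conclusion.
m = 10: 2^m = 1024 and 78·m = 780, so 1024 > 780.
So m = 10 is the smallest counterexample.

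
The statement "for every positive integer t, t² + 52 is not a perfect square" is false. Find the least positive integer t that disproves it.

t = 12

For t = 1, 2, 3, 4, …, 9, 10, 11 the conclusion holds.
t = 12: 12² + 52 = 196 = 14², a perfect square.
Thus t = 12 disproves the claim, and no smaller t works.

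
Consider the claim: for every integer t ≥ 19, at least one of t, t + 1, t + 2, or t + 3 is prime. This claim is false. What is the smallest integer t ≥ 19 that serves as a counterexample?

t = 24

For t = 19, 20, 21, 22, 23 the conclusion holds.
t = 24: 24 = 2 × 12; 25 = 5 × 5; 26 = 2 × 13; 27 = 3 × 9 — all composite.
So t = 24 is the smallest counterexample.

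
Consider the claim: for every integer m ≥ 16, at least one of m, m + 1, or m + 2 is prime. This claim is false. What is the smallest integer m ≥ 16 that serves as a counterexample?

m = 20

m = 16: 17 is prime.
m = 17: 17 is prime.
m = 18: 19 is prime.
m = 19: 19 is prime.
m = 20: 20 = 2 × 10; 21 = 3 × 7; 22 = 2 × 11 — all composite.
So m = 20 is the smallest counterexample.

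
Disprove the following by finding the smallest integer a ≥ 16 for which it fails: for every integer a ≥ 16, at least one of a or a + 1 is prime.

Check each integer a ≥ 16 in order until a, a + 1 are both composite.
For a = 16, 17, 18, 19 the conclusion holds.
a = 20: 20 = 2 × 10; 21 = 3 × 7 — both composite.
Thus a = 20 disproves the claim, and no smaller a works.

a = 20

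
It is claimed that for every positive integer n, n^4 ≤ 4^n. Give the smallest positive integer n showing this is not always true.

n = 3

Check each positive integer n in order until n^4 > 4^n.
n = 1: n^4 = 1 and 4^n = 4, so 1 ≤ 4.
n = 2: n^4 = 16 and 4^n = 16, so 16 ≤ 16.
n = 3: n^4 = 81 and 4^n = 64, so 81 > 64.
Hence n = 3 is a counterexample.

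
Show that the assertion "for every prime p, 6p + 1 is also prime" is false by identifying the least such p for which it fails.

p = 19

p = 2: 6p + 1 = 13, prime.
p = 3: 6p + 1 = 19, prime.
p = 5: 6p + 1 = 31, prime.
p = 7: 6p + 1 = 43, prime.
p = 11: 6p + 1 = 67, prime.
p = 13: 6p + 1 = 79, prime.
p = 17: 6p + 1 = 103, prime.
p = 19: 6p + 1 = 115 = 5 × 23, not prime.
Thus p = 19 disproves the claim, and no smaller p works.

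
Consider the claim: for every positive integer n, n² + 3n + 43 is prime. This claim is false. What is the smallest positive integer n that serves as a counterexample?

Check each positive integer n in order until n² + 3n + 43 is not prime.
The first 38 eligible values, up to n = 38, all satisfy the conclusion.
n = 39: n² + 3n + 43 = 1681 = 41 × 41, composite.

n = 39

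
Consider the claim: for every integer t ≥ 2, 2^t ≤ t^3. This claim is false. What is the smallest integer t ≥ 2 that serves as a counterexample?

t = 10

For t = 2, 3, 4, 5, 6, 7, 8, 9 the conclusion holds.
t = 10: 2^t = 1024 and t^3 = 1000, so 1024 > 1000.
So t = 10 is the smallest counterexample.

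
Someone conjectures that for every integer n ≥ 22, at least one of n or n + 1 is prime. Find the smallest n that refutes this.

We need the least integer n ≥ 22 for which n, n + 1 are both composite.
n = 22: 23 is prime.
n = 23: 23 is prime.
n = 24: 24 = 2 × 12; 25 = 5 × 5 — both composite.
Thus n = 24 disproves the claim, and no smaller n works.

n = 24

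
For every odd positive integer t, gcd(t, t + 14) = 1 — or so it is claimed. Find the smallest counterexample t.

Check each odd positive integer t in order until gcd(t, t + 14) > 1.
For t = 1, 3, 5 the conclusion holds.
t = 7: gcd(7, 21) = 7.

t = 7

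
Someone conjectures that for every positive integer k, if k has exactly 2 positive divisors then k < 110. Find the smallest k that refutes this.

k = 113

We need the least positive integer k for which k has exactly 2 positive divisors but the claim fails.
For k = 2, 3, 5, 7, …, 103, 107, 109 the conclusion holds.
k = 113: τ(113) = 2; 113 ≥ 110.
So k = 113 is the smallest counterexample.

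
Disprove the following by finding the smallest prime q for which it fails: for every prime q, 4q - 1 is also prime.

Check each prime q in order until 4q - 1 is not prime.
For q = 2, 3, 5 the conclusion holds.
q = 7: 4q - 1 = 27 = 3 × 9, not prime.
Hence q = 7 is a counterexample.

q = 7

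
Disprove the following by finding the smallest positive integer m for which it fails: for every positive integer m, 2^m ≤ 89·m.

m = 10

For m = 1, 2, 3, 4, 5, 6, 7, 8, 9 the conclusion holds.
m = 10: 2^m = 1024 and 89·m = 890, so 1024 > 890.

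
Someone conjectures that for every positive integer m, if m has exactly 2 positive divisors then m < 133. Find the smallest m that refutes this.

A counterexample is any positive integer m such that m has exactly 2 positive divisors but the claim fails; we check each in order.
The first 32 eligible values, up to m = 131, all satisfy the conclusion.
m = 137: τ(137) = 2; 137 ≥ 133.

m = 137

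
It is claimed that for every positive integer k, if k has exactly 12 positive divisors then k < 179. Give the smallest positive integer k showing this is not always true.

k = 198

Check each positive integer k in order until k has exactly 12 positive divisors but the claim fails.
For k = 60, 72, 84, 90, …, 150, 156, 160 the conclusion holds.
k = 198: τ(198) = 12; 198 ≥ 179.
Hence k = 198 is a counterexample.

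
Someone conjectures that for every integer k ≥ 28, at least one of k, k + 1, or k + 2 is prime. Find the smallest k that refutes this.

Check each integer k ≥ 28 in order until k, k + 1, k + 2 are all composite.
k = 28: 29 is prime.
k = 29: 29 is prime.
k = 30: 31 is prime.
k = 31: 31 is prime.
k = 32: 32 = 2 × 16; 33 = 3 × 11; 34 = 2 × 17 — all composite.
Hence k = 32 is a counterexample.

k = 32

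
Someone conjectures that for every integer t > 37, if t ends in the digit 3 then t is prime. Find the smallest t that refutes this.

For t = 43, 53 the conclusion holds.
t = 63: 63 ends in 3; 63 = 3 × 21, composite.

t = 63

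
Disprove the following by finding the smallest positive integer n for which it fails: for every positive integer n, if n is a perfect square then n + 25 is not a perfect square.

For n = 1, 4, 9, 16, …, 81, 100, 121 the conclusion holds.
n = 144: 144 = 12² and 144 + 25 = 169 = 13².
Hence n = 144 is a counterexample.

n = 144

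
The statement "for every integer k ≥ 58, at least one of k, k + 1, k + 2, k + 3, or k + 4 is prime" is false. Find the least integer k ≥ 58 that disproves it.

k = 62

We need the least integer k ≥ 58 for which k, k + 1, k + 2, k + 3, k + 4 are all composite.
k = 58: 59 is prime.
k = 59: 59 is prime.
k = 60: 61 is prime.
k = 61: 61 is prime.
k = 62: 62 = 2 × 31; 63 = 3 × 21; 64 = 2 × 32; 65 = 5 × 13; 66 = 2 × 33 — all composite.
Thus k = 62 disproves the claim, and no smaller k works.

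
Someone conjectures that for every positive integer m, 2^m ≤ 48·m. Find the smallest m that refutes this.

m = 1: 2^m = 2 and 48·m = 48, so 2 ≤ 48.
m = 2: 2^m = 4 and 48·m = 96, so 4 ≤ 96.
m = 3: 2^m = 8 and 48·m = 144, so 8 ≤ 144.
m = 4: 2^m = 16 and 48·m = 192, so 16 ≤ 192.
m = 5: 2^m = 32 and 48·m = 240, so 32 ≤ 240.
m = 6: 2^m = 64 and 48·m = 288, so 64 ≤ 288.
m = 7: 2^m = 128 and 48·m = 336, so 128 ≤ 336.
m = 8: 2^m = 256 and 48·m = 384, so 256 ≤ 384.
m = 9: 2^m = 512 and 48·m = 432, so 512 > 432.
Hence m = 9 is a counterexample.

m = 9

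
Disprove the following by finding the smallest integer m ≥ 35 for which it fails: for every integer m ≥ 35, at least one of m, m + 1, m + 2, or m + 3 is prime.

Check each integer m ≥ 35 in order until m, m + 1, m + 2, m + 3 are all composite.
For m = 35, 36, 37, 38, …, 45, 46, 47 the conclusion holds.
m = 48: 48 = 2 × 24; 49 = 7 × 7; 50 = 2 × 25; 51 = 3 × 17 — all composite.

m = 48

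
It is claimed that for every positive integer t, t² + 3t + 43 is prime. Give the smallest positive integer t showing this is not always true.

The first 38 eligible values, up to t = 38, all satisfy the conclusion.
t = 39: t² + 3t + 43 = 1681 = 41 × 41, composite.
Thus t = 39 disproves the claim, and no smaller t works.

t = 39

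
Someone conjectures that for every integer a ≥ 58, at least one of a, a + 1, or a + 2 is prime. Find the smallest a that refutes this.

a = 62

a = 58: 59 is prime.
a = 59: 59 is prime.
a = 60: 61 is prime.
a = 61: 61 is prime.
a = 62: 62 = 2 × 31; 63 = 3 × 21; 64 = 2 × 32 — all composite.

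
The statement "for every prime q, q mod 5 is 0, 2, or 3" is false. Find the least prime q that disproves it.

A counterexample is any prime q such that the claim fails; we check each in order.
The first 4 eligible values, up to q = 7, all satisfy the conclusion.
q = 11: 11 mod 5 = 1 — not in {0, 2, 3}.
Thus q = 11 disproves the claim, and no smaller q works.

q = 11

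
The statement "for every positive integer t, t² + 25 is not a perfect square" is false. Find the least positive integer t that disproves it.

Check each positive integer t in order until t² + 25 is a perfect square.
For t = 1, 2, 3, 4, …, 9, 10, 11 the conclusion holds.
t = 12: 12² + 25 = 169 = 13², a perfect square.
So t = 12 is the smallest counterexample.

t = 12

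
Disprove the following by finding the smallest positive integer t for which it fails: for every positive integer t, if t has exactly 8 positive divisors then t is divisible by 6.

t = 40

t = 24: τ(24) = 8; 24 mod 6 = 0.
t = 30: τ(30) = 8; 30 mod 6 = 0.
t = 40: τ(40) = 8; 40 mod 6 = 4.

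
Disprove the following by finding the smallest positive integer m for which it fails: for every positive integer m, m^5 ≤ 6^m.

A counterexample is any positive integer m such that m^5 > 6^m; we check each in order.
m = 1: m^5 = 1 and 6^m = 6, so 1 ≤ 6.
m = 2: m^5 = 32 and 6^m = 36, so 32 ≤ 36.
m = 3: m^5 = 243 and 6^m = 216, so 243 > 216.
Thus m = 3 disproves the claim, and no smaller m works.

m = 3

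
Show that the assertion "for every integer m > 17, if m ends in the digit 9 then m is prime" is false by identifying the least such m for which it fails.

m = 39

We need the least integer m > 17 for which m ends in the digit 9 but m is not prime.
For m = 19, 29 the conclusion holds.
m = 39: 39 ends in 9; 39 = 3 × 13, composite.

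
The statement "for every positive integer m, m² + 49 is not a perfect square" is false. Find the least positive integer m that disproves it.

Check each positive integer m in order until m² + 49 is a perfect square.
For m = 1, 2, 3, 4, …, 21, 22, 23 the conclusion holds.
m = 24: 24² + 49 = 625 = 25², a perfect square.

m = 24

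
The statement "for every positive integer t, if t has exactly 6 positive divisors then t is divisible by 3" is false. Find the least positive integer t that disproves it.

t = 20

We need the least positive integer t for which t has exactly 6 positive divisors but t is not divisible by 3.
t = 12: τ(12) = 6; 12 mod 3 = 0.
t = 18: τ(18) = 6; 18 mod 3 = 0.
t = 20: τ(20) = 6; 20 mod 3 = 2.
So t = 20 is the smallest counterexample.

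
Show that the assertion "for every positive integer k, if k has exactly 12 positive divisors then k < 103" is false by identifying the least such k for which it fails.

k = 108

For k = 60, 72, 84, 90, 96 the conclusion holds.
k = 108: τ(108) = 12; 108 ≥ 103.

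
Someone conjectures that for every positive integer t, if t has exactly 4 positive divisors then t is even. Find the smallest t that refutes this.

Check each positive integer t in order until t has exactly 4 positive divisors but t is odd.
The first 4 eligible values, up to t = 14, all satisfy the conclusion.
t = 15: divisors of 15: 1, 3, 5, 15; 15 is odd.

t = 15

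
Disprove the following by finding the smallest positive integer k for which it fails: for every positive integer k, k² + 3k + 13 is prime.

Check each positive integer k in order until k² + 3k + 13 is not prime.
The first 8 eligible values, up to k = 8, all satisfy the conclusion.
k = 9: k² + 3k + 13 = 121 = 11 × 11, composite.

k = 9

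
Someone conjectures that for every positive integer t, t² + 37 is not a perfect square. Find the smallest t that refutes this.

We need the least positive integer t for which t² + 37 is a perfect square.
For t = 1, 2, 3, 4, …, 15, 16, 17 the conclusion holds.
t = 18: 18² + 37 = 361 = 19², a perfect square.

t = 18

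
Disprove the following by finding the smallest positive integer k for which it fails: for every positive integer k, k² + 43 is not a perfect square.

Check each positive integer k in order until k² + 43 is a perfect square.
For k = 1, 2, 3, 4, …, 18, 19, 20 the conclusion holds.
k = 21: 21² + 43 = 484 = 22², a perfect square.
Hence k = 21 is a counterexample.

k = 21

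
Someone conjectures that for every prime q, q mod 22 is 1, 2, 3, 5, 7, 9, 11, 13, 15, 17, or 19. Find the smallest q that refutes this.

q = 43

A counterexample is any prime q such that the claim fails; we check each in order.
The first 13 eligible values, up to q = 41, all satisfy the conclusion.
q = 43: 43 mod 22 = 21 — not in {1, 2, 3, 5, 7, 9, 11, 13, 15, 17, 19}.
Thus q = 43 disproves the claim, and no smaller q works.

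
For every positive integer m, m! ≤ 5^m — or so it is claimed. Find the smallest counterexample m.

The first 11 eligible values, up to m = 11, all satisfy the conclusion.
m = 12: m! = 479001600 and 5^m = 244140625, so 479001600 > 244140625.
Hence m = 12 is a counterexample.

m = 12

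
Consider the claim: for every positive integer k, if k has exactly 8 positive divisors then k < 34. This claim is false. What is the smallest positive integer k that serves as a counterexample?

k = 40

We need the least positive integer k for which k has exactly 8 positive divisors but the claim fails.
For k = 24, 30 the conclusion holds.
k = 40: τ(40) = 8; 40 ≥ 34.
Hence k = 40 is a counterexample.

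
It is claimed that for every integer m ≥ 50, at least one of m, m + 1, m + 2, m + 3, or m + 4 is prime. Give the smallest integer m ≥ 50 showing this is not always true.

Check each integer m ≥ 50 in order until m, m + 1, m + 2, m + 3, m + 4 are all composite.
For m = 50, 51, 52, 53 the conclusion holds.
m = 54: 54 = 2 × 27; 55 = 5 × 11; 56 = 2 × 28; 57 = 3 × 19; 58 = 2 × 29 — all composite.
Hence m = 54 is a counterexample.

m = 54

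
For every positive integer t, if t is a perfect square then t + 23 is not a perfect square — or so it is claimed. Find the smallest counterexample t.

For t = 1, 4, 9, 16, 25, 36, 49, 64, 81, 100 the conclusion holds.
t = 121: 121 = 11² and 121 + 23 = 144 = 12².
Thus t = 121 disproves the claim, and no smaller t works.

t = 121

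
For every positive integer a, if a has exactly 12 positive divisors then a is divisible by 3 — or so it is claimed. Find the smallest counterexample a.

Check each positive integer a in order until a has exactly 12 positive divisors but a is not divisible by 3.
a = 60: τ(60) = 12; 60 mod 3 = 0.
a = 72: τ(72) = 12; 72 mod 3 = 0.
a = 84: τ(84) = 12; 84 mod 3 = 0.
a = 90: τ(90) = 12; 90 mod 3 = 0.
a = 96: τ(96) = 12; 96 mod 3 = 0.
a = 108: τ(108) = 12; 108 mod 3 = 0.
a = 126: τ(126) = 12; 126 mod 3 = 0.
a = 132: τ(132) = 12; 132 mod 3 = 0.
a = 140: τ(140) = 12; 140 mod 3 = 2.

a = 140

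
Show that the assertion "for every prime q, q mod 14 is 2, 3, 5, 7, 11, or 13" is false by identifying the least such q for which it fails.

q = 23

We need the least prime q for which the claim fails.
The first 8 eligible values, up to q = 19, all satisfy the conclusion.
q = 23: 23 mod 14 = 9 — not in {2, 3, 5, 7, 11, 13}.
Hence q = 23 is a counterexample.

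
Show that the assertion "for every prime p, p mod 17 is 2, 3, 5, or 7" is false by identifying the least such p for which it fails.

p = 11

Check each prime p in order until the claim fails.
p = 2: 2 mod 17 = 2.
p = 3: 3 mod 17 = 3.
p = 5: 5 mod 17 = 5.
p = 7: 7 mod 17 = 7.
p = 11: 11 mod 17 = 11 — not in {2, 3, 5, 7}.
Thus p = 11 disproves the claim, and no smaller p works.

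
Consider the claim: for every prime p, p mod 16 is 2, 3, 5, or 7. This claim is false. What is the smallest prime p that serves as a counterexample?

Check each prime p in order until the claim fails.
p = 2: 2 mod 16 = 2.
p = 3: 3 mod 16 = 3.
p = 5: 5 mod 16 = 5.
p = 7: 7 mod 16 = 7.
p = 11: 11 mod 16 = 11 — not in {2, 3, 5, 7}.
Thus p = 11 disproves the claim, and no smaller p works.

p = 11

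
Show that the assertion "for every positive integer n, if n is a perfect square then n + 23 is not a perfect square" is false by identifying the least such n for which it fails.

n = 121

Check each positive integer n in order until n is a perfect square but n + 23 is a perfect square.
The first 10 eligible values, up to n = 100, all satisfy the conclusion.
n = 121: 121 = 11² and 121 + 23 = 144 = 12².
Hence n = 121 is a counterexample.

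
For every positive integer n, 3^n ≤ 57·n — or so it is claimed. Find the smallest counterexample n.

n = 6

A counterexample is any positive integer n such that 3^n > 57·n; we check each in order.
For n = 1, 2, 3, 4, 5 the conclusion holds.
n = 6: 3^n = 729 and 57·n = 342, so 729 > 342.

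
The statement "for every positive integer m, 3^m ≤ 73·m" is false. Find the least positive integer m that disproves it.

m = 6

Check each positive integer m in order until 3^m > 73·m.
m = 1: 3^m = 3 and 73·m = 73, so 3 ≤ 73.
m = 2: 3^m = 9 and 73·m = 146, so 9 ≤ 146.
m = 3: 3^m = 27 and 73·m = 219, so 27 ≤ 219.
m = 4: 3^m = 81 and 73·m = 292, so 81 ≤ 292.
m = 5: 3^m = 243 and 73·m = 365, so 243 ≤ 365.
m = 6: 3^m = 729 and 73·m = 438, so 729 > 438.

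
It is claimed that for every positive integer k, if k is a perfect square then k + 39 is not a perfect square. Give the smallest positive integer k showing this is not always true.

The first 4 eligible values, up to k = 16, all satisfy the conclusion.
k = 25: 25 = 5² and 25 + 39 = 64 = 8².

k = 25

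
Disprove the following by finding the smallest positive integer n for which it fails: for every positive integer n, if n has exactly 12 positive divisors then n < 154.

For n = 60, 72, 84, 90, 96, 108, 126, 132, 140, 150 the conclusion holds.
n = 156: τ(156) = 12; 156 ≥ 154.

n = 156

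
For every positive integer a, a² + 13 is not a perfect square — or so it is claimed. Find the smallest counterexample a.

a = 1: 1² + 13 = 14, not a perfect square.
a = 2: 2² + 13 = 17, not a perfect square.
a = 3: 3² + 13 = 22, not a perfect square.
a = 4: 4² + 13 = 29, not a perfect square.
a = 5: 5² + 13 = 38, not a perfect square.
a = 6: 6² + 13 = 49 = 7², a perfect square.

a = 6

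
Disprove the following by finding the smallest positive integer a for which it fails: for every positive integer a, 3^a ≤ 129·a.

a = 7

For a = 1, 2, 3, 4, 5, 6 the conclusion holds.
a = 7: 3^a = 2187 and 129·a = 903, so 2187 > 903.
Hence a = 7 is a counterexample.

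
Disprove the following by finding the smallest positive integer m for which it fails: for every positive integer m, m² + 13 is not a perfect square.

m = 6

Check each positive integer m in order until m² + 13 is a perfect square.
m = 1: 1² + 13 = 14, not a perfect square.
m = 2: 2² + 13 = 17, not a perfect square.
m = 3: 3² + 13 = 22, not a perfect square.
m = 4: 4² + 13 = 29, not a perfect square.
m = 5: 5² + 13 = 38, not a perfect square.
m = 6: 6² + 13 = 49 = 7², a perfect square.
So m = 6 is the smallest counterexample.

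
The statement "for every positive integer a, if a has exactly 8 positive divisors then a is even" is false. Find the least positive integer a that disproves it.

a = 105

Check each positive integer a in order until a has exactly 8 positive divisors but a is odd.
For a = 24, 30, 40, 42, …, 88, 102, 104 the conclusion holds.
a = 105: divisors of 105: 1, 3, 5, 7, 15, 21, 35, 105; 105 is odd.
So a = 105 is the smallest counterexample.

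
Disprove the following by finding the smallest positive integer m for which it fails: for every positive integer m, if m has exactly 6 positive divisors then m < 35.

The first 5 eligible values, up to m = 32, all satisfy the conclusion.
m = 44: τ(44) = 6; 44 ≥ 35.

m = 44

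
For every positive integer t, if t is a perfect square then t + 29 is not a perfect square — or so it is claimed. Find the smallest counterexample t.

The first 13 eligible values, up to t = 169, all satisfy the conclusion.
t = 196: 196 = 14² and 196 + 29 = 225 = 15².
So t = 196 is the smallest counterexample.

t = 196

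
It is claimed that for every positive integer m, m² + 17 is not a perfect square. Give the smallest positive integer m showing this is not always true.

m = 8

For m = 1, 2, 3, 4, 5, 6, 7 the conclusion holds.
m = 8: 8² + 17 = 81 = 9², a perfect square.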